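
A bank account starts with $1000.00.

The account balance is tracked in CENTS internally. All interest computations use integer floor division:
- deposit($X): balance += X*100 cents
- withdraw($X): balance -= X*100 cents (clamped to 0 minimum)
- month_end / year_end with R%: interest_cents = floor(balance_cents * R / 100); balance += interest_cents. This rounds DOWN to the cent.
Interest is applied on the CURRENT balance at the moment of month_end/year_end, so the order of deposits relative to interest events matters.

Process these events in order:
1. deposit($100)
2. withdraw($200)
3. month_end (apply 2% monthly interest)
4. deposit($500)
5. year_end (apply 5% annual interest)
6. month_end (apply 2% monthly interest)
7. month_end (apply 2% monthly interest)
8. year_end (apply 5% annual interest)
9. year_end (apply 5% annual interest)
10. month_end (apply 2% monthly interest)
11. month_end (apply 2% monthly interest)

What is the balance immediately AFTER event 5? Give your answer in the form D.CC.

After 1 (deposit($100)): balance=$1100.00 total_interest=$0.00
After 2 (withdraw($200)): balance=$900.00 total_interest=$0.00
After 3 (month_end (apply 2% monthly interest)): balance=$918.00 total_interest=$18.00
After 4 (deposit($500)): balance=$1418.00 total_interest=$18.00
After 5 (year_end (apply 5% annual interest)): balance=$1488.90 total_interest=$88.90

Answer: 1488.90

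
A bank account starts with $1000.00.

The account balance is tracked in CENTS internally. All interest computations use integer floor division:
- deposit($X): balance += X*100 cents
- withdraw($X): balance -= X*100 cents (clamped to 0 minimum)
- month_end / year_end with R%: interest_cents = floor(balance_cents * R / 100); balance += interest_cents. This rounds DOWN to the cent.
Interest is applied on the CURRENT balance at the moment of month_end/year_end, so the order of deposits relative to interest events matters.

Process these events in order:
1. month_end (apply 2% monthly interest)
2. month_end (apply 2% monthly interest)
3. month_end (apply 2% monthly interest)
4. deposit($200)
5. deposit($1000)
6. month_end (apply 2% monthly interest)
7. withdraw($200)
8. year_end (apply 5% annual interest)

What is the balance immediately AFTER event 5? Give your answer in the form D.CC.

Answer: 2261.20

Derivation:
After 1 (month_end (apply 2% monthly interest)): balance=$1020.00 total_interest=$20.00
After 2 (month_end (apply 2% monthly interest)): balance=$1040.40 total_interest=$40.40
After 3 (month_end (apply 2% monthly interest)): balance=$1061.20 total_interest=$61.20
After 4 (deposit($200)): balance=$1261.20 total_interest=$61.20
After 5 (deposit($1000)): balance=$2261.20 total_interest=$61.20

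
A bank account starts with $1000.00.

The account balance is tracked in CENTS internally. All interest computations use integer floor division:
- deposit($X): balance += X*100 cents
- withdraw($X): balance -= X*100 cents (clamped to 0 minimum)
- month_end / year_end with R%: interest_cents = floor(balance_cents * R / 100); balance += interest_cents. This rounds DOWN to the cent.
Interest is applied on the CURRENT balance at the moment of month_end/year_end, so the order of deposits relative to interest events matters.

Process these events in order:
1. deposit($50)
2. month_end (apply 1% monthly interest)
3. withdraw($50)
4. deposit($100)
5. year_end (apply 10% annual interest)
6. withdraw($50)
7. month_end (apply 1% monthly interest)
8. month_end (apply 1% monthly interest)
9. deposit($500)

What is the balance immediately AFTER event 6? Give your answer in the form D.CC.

After 1 (deposit($50)): balance=$1050.00 total_interest=$0.00
After 2 (month_end (apply 1% monthly interest)): balance=$1060.50 total_interest=$10.50
After 3 (withdraw($50)): balance=$1010.50 total_interest=$10.50
After 4 (deposit($100)): balance=$1110.50 total_interest=$10.50
After 5 (year_end (apply 10% annual interest)): balance=$1221.55 total_interest=$121.55
After 6 (withdraw($50)): balance=$1171.55 total_interest=$121.55

Answer: 1171.55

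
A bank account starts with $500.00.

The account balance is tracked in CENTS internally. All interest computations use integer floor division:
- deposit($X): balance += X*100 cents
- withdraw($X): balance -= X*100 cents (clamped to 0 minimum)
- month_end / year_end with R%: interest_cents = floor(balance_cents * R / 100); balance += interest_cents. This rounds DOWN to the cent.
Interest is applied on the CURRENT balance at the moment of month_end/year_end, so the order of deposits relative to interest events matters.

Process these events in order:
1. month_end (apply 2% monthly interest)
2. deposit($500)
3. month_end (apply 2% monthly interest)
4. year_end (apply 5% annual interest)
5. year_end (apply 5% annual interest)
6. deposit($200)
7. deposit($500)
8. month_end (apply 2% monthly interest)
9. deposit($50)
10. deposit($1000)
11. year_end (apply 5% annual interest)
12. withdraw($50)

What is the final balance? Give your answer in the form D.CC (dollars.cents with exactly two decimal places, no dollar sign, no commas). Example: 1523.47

Answer: 3018.62

Derivation:
After 1 (month_end (apply 2% monthly interest)): balance=$510.00 total_interest=$10.00
After 2 (deposit($500)): balance=$1010.00 total_interest=$10.00
After 3 (month_end (apply 2% monthly interest)): balance=$1030.20 total_interest=$30.20
After 4 (year_end (apply 5% annual interest)): balance=$1081.71 total_interest=$81.71
After 5 (year_end (apply 5% annual interest)): balance=$1135.79 total_interest=$135.79
After 6 (deposit($200)): balance=$1335.79 total_interest=$135.79
After 7 (deposit($500)): balance=$1835.79 total_interest=$135.79
After 8 (month_end (apply 2% monthly interest)): balance=$1872.50 total_interest=$172.50
After 9 (deposit($50)): balance=$1922.50 total_interest=$172.50
After 10 (deposit($1000)): balance=$2922.50 total_interest=$172.50
After 11 (year_end (apply 5% annual interest)): balance=$3068.62 total_interest=$318.62
After 12 (withdraw($50)): balance=$3018.62 total_interest=$318.62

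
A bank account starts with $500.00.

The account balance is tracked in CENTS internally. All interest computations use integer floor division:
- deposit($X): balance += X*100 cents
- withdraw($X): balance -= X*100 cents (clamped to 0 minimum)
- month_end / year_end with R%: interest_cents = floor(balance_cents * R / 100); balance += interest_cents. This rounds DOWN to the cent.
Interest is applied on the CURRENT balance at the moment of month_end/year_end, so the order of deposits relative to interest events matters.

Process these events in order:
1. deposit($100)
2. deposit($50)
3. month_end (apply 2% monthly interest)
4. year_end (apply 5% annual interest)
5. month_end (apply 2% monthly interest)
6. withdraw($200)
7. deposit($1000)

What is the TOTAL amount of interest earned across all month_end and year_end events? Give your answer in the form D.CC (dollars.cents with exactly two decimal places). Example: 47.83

After 1 (deposit($100)): balance=$600.00 total_interest=$0.00
After 2 (deposit($50)): balance=$650.00 total_interest=$0.00
After 3 (month_end (apply 2% monthly interest)): balance=$663.00 total_interest=$13.00
After 4 (year_end (apply 5% annual interest)): balance=$696.15 total_interest=$46.15
After 5 (month_end (apply 2% monthly interest)): balance=$710.07 total_interest=$60.07
After 6 (withdraw($200)): balance=$510.07 total_interest=$60.07
After 7 (deposit($1000)): balance=$1510.07 total_interest=$60.07

Answer: 60.07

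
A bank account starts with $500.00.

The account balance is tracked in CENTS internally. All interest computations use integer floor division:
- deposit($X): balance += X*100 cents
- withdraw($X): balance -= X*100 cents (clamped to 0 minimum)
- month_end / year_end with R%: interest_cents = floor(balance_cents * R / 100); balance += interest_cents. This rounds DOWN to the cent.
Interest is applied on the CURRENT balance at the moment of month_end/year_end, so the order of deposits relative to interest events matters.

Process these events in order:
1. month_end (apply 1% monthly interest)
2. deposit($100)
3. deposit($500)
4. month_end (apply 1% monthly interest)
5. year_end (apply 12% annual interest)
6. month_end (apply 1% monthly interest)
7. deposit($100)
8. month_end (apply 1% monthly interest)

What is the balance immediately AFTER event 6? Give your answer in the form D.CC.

Answer: 1262.46

Derivation:
After 1 (month_end (apply 1% monthly interest)): balance=$505.00 total_interest=$5.00
After 2 (deposit($100)): balance=$605.00 total_interest=$5.00
After 3 (deposit($500)): balance=$1105.00 total_interest=$5.00
After 4 (month_end (apply 1% monthly interest)): balance=$1116.05 total_interest=$16.05
After 5 (year_end (apply 12% annual interest)): balance=$1249.97 total_interest=$149.97
After 6 (month_end (apply 1% monthly interest)): balance=$1262.46 total_interest=$162.46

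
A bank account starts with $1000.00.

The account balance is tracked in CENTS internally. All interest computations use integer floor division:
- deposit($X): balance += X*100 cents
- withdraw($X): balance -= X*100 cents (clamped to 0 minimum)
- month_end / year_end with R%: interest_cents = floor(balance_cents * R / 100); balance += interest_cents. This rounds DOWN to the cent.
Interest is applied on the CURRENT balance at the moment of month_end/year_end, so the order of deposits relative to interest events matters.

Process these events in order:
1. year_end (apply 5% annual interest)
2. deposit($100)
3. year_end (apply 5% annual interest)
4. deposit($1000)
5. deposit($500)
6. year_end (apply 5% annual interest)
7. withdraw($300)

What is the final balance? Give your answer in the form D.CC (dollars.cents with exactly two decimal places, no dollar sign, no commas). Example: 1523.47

After 1 (year_end (apply 5% annual interest)): balance=$1050.00 total_interest=$50.00
After 2 (deposit($100)): balance=$1150.00 total_interest=$50.00
After 3 (year_end (apply 5% annual interest)): balance=$1207.50 total_interest=$107.50
After 4 (deposit($1000)): balance=$2207.50 total_interest=$107.50
After 5 (deposit($500)): balance=$2707.50 total_interest=$107.50
After 6 (year_end (apply 5% annual interest)): balance=$2842.87 total_interest=$242.87
After 7 (withdraw($300)): balance=$2542.87 total_interest=$242.87

Answer: 2542.87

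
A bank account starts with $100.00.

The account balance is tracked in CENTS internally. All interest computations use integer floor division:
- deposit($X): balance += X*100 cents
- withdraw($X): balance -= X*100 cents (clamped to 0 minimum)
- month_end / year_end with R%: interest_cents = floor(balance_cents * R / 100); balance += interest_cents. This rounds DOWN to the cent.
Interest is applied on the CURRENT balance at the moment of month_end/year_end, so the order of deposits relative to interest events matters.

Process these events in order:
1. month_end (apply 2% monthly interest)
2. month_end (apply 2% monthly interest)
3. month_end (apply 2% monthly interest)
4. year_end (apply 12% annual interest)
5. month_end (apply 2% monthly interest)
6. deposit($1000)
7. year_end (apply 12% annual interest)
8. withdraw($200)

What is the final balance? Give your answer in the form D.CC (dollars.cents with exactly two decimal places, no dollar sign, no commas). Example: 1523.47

After 1 (month_end (apply 2% monthly interest)): balance=$102.00 total_interest=$2.00
After 2 (month_end (apply 2% monthly interest)): balance=$104.04 total_interest=$4.04
After 3 (month_end (apply 2% monthly interest)): balance=$106.12 total_interest=$6.12
After 4 (year_end (apply 12% annual interest)): balance=$118.85 total_interest=$18.85
After 5 (month_end (apply 2% monthly interest)): balance=$121.22 total_interest=$21.22
After 6 (deposit($1000)): balance=$1121.22 total_interest=$21.22
After 7 (year_end (apply 12% annual interest)): balance=$1255.76 total_interest=$155.76
After 8 (withdraw($200)): balance=$1055.76 total_interest=$155.76

Answer: 1055.76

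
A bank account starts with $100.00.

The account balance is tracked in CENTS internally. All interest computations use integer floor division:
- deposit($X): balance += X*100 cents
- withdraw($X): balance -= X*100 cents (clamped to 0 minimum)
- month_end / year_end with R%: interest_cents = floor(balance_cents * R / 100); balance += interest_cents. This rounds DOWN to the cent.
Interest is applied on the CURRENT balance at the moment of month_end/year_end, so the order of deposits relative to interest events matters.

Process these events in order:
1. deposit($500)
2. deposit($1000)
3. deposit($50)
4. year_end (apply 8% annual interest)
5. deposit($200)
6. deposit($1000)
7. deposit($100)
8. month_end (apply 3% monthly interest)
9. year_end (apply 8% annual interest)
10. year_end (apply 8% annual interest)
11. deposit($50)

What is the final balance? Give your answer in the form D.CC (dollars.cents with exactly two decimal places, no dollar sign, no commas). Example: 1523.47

Answer: 3752.68

Derivation:
After 1 (deposit($500)): balance=$600.00 total_interest=$0.00
After 2 (deposit($1000)): balance=$1600.00 total_interest=$0.00
After 3 (deposit($50)): balance=$1650.00 total_interest=$0.00
After 4 (year_end (apply 8% annual interest)): balance=$1782.00 total_interest=$132.00
After 5 (deposit($200)): balance=$1982.00 total_interest=$132.00
After 6 (deposit($1000)): balance=$2982.00 total_interest=$132.00
After 7 (deposit($100)): balance=$3082.00 total_interest=$132.00
After 8 (month_end (apply 3% monthly interest)): balance=$3174.46 total_interest=$224.46
After 9 (year_end (apply 8% annual interest)): balance=$3428.41 total_interest=$478.41
After 10 (year_end (apply 8% annual interest)): balance=$3702.68 total_interest=$752.68
After 11 (deposit($50)): balance=$3752.68 total_interest=$752.68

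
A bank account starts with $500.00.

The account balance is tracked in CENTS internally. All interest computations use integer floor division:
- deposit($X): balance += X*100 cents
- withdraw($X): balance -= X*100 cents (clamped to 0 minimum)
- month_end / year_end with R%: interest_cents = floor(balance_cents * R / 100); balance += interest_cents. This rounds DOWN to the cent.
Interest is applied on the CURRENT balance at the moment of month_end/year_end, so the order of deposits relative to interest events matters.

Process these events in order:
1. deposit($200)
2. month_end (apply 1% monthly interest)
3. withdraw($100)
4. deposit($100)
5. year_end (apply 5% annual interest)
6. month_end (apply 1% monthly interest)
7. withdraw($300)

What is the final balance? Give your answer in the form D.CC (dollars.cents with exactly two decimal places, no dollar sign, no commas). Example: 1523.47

After 1 (deposit($200)): balance=$700.00 total_interest=$0.00
After 2 (month_end (apply 1% monthly interest)): balance=$707.00 total_interest=$7.00
After 3 (withdraw($100)): balance=$607.00 total_interest=$7.00
After 4 (deposit($100)): balance=$707.00 total_interest=$7.00
After 5 (year_end (apply 5% annual interest)): balance=$742.35 total_interest=$42.35
After 6 (month_end (apply 1% monthly interest)): balance=$749.77 total_interest=$49.77
After 7 (withdraw($300)): balance=$449.77 total_interest=$49.77

Answer: 449.77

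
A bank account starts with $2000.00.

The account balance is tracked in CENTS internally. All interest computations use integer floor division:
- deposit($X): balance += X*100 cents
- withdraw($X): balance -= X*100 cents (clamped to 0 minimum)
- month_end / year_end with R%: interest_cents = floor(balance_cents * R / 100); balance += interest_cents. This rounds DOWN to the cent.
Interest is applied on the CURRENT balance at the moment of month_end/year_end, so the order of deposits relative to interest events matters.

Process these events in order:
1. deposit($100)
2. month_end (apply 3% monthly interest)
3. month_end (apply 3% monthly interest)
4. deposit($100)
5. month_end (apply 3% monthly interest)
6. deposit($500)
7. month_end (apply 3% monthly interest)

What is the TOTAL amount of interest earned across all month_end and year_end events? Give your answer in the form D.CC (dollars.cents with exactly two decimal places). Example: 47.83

After 1 (deposit($100)): balance=$2100.00 total_interest=$0.00
After 2 (month_end (apply 3% monthly interest)): balance=$2163.00 total_interest=$63.00
After 3 (month_end (apply 3% monthly interest)): balance=$2227.89 total_interest=$127.89
After 4 (deposit($100)): balance=$2327.89 total_interest=$127.89
After 5 (month_end (apply 3% monthly interest)): balance=$2397.72 total_interest=$197.72
After 6 (deposit($500)): balance=$2897.72 total_interest=$197.72
After 7 (month_end (apply 3% monthly interest)): balance=$2984.65 total_interest=$284.65

Answer: 284.65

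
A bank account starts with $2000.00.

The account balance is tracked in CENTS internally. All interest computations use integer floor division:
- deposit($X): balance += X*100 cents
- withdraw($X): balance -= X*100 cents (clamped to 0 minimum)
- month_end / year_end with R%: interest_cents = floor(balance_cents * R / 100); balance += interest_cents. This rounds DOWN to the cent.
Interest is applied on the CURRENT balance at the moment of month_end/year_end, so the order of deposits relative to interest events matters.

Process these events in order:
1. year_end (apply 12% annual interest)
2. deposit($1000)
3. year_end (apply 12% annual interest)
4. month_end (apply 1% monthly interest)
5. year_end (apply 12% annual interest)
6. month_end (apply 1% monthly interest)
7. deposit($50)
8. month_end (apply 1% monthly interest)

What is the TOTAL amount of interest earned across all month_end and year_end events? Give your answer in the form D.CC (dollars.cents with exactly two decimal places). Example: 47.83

Answer: 1187.87

Derivation:
After 1 (year_end (apply 12% annual interest)): balance=$2240.00 total_interest=$240.00
After 2 (deposit($1000)): balance=$3240.00 total_interest=$240.00
After 3 (year_end (apply 12% annual interest)): balance=$3628.80 total_interest=$628.80
After 4 (month_end (apply 1% monthly interest)): balance=$3665.08 total_interest=$665.08
After 5 (year_end (apply 12% annual interest)): balance=$4104.88 total_interest=$1104.88
After 6 (month_end (apply 1% monthly interest)): balance=$4145.92 total_interest=$1145.92
After 7 (deposit($50)): balance=$4195.92 total_interest=$1145.92
After 8 (month_end (apply 1% monthly interest)): balance=$4237.87 total_interest=$1187.87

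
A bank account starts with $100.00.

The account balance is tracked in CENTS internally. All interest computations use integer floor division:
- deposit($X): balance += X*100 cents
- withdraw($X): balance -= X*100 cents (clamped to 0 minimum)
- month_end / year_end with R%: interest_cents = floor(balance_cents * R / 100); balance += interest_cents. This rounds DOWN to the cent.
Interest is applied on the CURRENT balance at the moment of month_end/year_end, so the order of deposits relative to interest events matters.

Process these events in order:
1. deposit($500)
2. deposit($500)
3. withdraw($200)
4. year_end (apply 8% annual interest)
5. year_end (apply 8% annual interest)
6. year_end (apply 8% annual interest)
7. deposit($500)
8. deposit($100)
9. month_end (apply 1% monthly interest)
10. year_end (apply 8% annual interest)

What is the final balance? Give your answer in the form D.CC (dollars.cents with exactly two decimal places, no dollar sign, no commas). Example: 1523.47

After 1 (deposit($500)): balance=$600.00 total_interest=$0.00
After 2 (deposit($500)): balance=$1100.00 total_interest=$0.00
After 3 (withdraw($200)): balance=$900.00 total_interest=$0.00
After 4 (year_end (apply 8% annual interest)): balance=$972.00 total_interest=$72.00
After 5 (year_end (apply 8% annual interest)): balance=$1049.76 total_interest=$149.76
After 6 (year_end (apply 8% annual interest)): balance=$1133.74 total_interest=$233.74
After 7 (deposit($500)): balance=$1633.74 total_interest=$233.74
After 8 (deposit($100)): balance=$1733.74 total_interest=$233.74
After 9 (month_end (apply 1% monthly interest)): balance=$1751.07 total_interest=$251.07
After 10 (year_end (apply 8% annual interest)): balance=$1891.15 total_interest=$391.15

Answer: 1891.15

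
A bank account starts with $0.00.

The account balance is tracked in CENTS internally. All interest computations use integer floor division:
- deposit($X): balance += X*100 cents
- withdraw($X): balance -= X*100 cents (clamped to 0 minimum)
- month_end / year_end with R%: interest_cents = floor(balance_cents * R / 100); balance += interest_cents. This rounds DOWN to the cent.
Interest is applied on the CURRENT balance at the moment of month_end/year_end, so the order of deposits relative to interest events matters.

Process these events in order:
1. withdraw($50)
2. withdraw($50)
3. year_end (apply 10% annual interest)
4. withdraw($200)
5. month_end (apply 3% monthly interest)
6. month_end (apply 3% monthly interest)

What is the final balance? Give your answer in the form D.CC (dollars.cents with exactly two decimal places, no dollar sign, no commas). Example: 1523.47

After 1 (withdraw($50)): balance=$0.00 total_interest=$0.00
After 2 (withdraw($50)): balance=$0.00 total_interest=$0.00
After 3 (year_end (apply 10% annual interest)): balance=$0.00 total_interest=$0.00
After 4 (withdraw($200)): balance=$0.00 total_interest=$0.00
After 5 (month_end (apply 3% monthly interest)): balance=$0.00 total_interest=$0.00
After 6 (month_end (apply 3% monthly interest)): balance=$0.00 total_interest=$0.00

Answer: 0.00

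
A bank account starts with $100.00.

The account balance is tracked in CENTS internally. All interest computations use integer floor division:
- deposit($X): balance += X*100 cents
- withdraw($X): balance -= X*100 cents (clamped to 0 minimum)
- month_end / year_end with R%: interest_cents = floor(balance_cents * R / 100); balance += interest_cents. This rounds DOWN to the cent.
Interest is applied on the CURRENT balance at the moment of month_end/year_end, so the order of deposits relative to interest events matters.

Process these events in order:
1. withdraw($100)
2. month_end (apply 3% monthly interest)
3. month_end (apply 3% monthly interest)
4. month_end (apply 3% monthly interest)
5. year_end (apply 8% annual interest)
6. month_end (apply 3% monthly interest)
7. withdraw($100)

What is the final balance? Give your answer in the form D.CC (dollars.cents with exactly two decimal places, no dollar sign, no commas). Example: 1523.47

After 1 (withdraw($100)): balance=$0.00 total_interest=$0.00
After 2 (month_end (apply 3% monthly interest)): balance=$0.00 total_interest=$0.00
After 3 (month_end (apply 3% monthly interest)): balance=$0.00 total_interest=$0.00
After 4 (month_end (apply 3% monthly interest)): balance=$0.00 total_interest=$0.00
After 5 (year_end (apply 8% annual interest)): balance=$0.00 total_interest=$0.00
After 6 (month_end (apply 3% monthly interest)): balance=$0.00 total_interest=$0.00
After 7 (withdraw($100)): balance=$0.00 total_interest=$0.00

Answer: 0.00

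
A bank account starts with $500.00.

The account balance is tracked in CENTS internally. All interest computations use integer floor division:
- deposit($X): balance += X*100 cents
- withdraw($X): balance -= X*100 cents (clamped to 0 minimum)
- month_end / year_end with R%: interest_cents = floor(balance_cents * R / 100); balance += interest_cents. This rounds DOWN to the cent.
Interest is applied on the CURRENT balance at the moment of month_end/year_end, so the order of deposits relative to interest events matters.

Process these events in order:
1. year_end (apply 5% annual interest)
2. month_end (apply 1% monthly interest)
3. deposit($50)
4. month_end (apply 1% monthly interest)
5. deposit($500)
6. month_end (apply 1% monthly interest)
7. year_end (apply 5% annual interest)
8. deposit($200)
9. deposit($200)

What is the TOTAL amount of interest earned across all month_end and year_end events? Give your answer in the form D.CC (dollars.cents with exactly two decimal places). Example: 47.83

After 1 (year_end (apply 5% annual interest)): balance=$525.00 total_interest=$25.00
After 2 (month_end (apply 1% monthly interest)): balance=$530.25 total_interest=$30.25
After 3 (deposit($50)): balance=$580.25 total_interest=$30.25
After 4 (month_end (apply 1% monthly interest)): balance=$586.05 total_interest=$36.05
After 5 (deposit($500)): balance=$1086.05 total_interest=$36.05
After 6 (month_end (apply 1% monthly interest)): balance=$1096.91 total_interest=$46.91
After 7 (year_end (apply 5% annual interest)): balance=$1151.75 total_interest=$101.75
After 8 (deposit($200)): balance=$1351.75 total_interest=$101.75
After 9 (deposit($200)): balance=$1551.75 total_interest=$101.75

Answer: 101.75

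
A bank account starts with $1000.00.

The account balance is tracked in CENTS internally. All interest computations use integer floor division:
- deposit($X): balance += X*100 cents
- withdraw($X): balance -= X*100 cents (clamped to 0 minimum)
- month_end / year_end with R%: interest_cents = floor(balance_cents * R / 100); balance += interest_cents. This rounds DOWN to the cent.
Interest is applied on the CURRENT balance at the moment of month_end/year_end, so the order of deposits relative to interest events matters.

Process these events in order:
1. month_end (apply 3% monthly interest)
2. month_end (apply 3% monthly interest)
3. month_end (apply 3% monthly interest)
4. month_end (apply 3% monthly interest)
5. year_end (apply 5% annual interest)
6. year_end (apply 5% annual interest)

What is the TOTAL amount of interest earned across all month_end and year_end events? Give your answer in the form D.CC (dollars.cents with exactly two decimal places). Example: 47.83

Answer: 240.85

Derivation:
After 1 (month_end (apply 3% monthly interest)): balance=$1030.00 total_interest=$30.00
After 2 (month_end (apply 3% monthly interest)): balance=$1060.90 total_interest=$60.90
After 3 (month_end (apply 3% monthly interest)): balance=$1092.72 total_interest=$92.72
After 4 (month_end (apply 3% monthly interest)): balance=$1125.50 total_interest=$125.50
After 5 (year_end (apply 5% annual interest)): balance=$1181.77 total_interest=$181.77
After 6 (year_end (apply 5% annual interest)): balance=$1240.85 total_interest=$240.85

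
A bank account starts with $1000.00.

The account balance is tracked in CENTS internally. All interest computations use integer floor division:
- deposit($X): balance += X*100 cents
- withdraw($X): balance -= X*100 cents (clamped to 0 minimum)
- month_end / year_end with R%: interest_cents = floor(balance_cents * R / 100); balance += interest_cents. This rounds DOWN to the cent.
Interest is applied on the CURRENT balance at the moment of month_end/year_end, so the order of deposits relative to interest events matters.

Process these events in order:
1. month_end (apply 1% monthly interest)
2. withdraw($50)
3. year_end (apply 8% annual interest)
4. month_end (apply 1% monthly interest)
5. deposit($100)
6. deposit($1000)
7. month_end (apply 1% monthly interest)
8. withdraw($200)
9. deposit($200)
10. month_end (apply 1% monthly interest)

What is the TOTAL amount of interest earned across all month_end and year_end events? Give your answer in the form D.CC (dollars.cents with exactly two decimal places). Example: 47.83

Answer: 140.31

Derivation:
After 1 (month_end (apply 1% monthly interest)): balance=$1010.00 total_interest=$10.00
After 2 (withdraw($50)): balance=$960.00 total_interest=$10.00
After 3 (year_end (apply 8% annual interest)): balance=$1036.80 total_interest=$86.80
After 4 (month_end (apply 1% monthly interest)): balance=$1047.16 total_interest=$97.16
After 5 (deposit($100)): balance=$1147.16 total_interest=$97.16
After 6 (deposit($1000)): balance=$2147.16 total_interest=$97.16
After 7 (month_end (apply 1% monthly interest)): balance=$2168.63 total_interest=$118.63
After 8 (withdraw($200)): balance=$1968.63 total_interest=$118.63
After 9 (deposit($200)): balance=$2168.63 total_interest=$118.63
After 10 (month_end (apply 1% monthly interest)): balance=$2190.31 total_interest=$140.31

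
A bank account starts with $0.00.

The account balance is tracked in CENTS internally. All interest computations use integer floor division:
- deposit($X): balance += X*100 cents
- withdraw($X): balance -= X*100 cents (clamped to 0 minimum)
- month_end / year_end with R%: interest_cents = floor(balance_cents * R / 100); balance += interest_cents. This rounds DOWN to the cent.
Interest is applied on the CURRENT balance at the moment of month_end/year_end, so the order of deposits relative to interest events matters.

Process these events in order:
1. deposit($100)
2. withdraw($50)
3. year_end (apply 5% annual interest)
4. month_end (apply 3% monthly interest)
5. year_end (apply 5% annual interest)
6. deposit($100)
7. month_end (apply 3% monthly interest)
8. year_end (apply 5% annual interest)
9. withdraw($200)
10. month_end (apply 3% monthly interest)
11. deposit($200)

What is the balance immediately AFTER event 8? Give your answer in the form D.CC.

Answer: 169.54

Derivation:
After 1 (deposit($100)): balance=$100.00 total_interest=$0.00
After 2 (withdraw($50)): balance=$50.00 total_interest=$0.00
After 3 (year_end (apply 5% annual interest)): balance=$52.50 total_interest=$2.50
After 4 (month_end (apply 3% monthly interest)): balance=$54.07 total_interest=$4.07
After 5 (year_end (apply 5% annual interest)): balance=$56.77 total_interest=$6.77
After 6 (deposit($100)): balance=$156.77 total_interest=$6.77
After 7 (month_end (apply 3% monthly interest)): balance=$161.47 total_interest=$11.47
After 8 (year_end (apply 5% annual interest)): balance=$169.54 total_interest=$19.54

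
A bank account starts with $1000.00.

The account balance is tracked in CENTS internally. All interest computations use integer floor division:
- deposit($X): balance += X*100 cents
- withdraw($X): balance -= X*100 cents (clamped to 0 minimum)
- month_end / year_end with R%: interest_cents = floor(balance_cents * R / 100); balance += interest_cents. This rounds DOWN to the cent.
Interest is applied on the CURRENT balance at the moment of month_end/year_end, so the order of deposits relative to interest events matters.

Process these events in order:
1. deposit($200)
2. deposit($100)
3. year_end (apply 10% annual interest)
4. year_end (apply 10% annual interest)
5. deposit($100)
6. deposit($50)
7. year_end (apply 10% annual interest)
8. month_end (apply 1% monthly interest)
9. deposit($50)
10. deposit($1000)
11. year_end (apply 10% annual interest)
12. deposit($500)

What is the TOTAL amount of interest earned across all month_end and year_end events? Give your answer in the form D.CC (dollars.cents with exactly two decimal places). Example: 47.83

After 1 (deposit($200)): balance=$1200.00 total_interest=$0.00
After 2 (deposit($100)): balance=$1300.00 total_interest=$0.00
After 3 (year_end (apply 10% annual interest)): balance=$1430.00 total_interest=$130.00
After 4 (year_end (apply 10% annual interest)): balance=$1573.00 total_interest=$273.00
After 5 (deposit($100)): balance=$1673.00 total_interest=$273.00
After 6 (deposit($50)): balance=$1723.00 total_interest=$273.00
After 7 (year_end (apply 10% annual interest)): balance=$1895.30 total_interest=$445.30
After 8 (month_end (apply 1% monthly interest)): balance=$1914.25 total_interest=$464.25
After 9 (deposit($50)): balance=$1964.25 total_interest=$464.25
After 10 (deposit($1000)): balance=$2964.25 total_interest=$464.25
After 11 (year_end (apply 10% annual interest)): balance=$3260.67 total_interest=$760.67
After 12 (deposit($500)): balance=$3760.67 total_interest=$760.67

Answer: 760.67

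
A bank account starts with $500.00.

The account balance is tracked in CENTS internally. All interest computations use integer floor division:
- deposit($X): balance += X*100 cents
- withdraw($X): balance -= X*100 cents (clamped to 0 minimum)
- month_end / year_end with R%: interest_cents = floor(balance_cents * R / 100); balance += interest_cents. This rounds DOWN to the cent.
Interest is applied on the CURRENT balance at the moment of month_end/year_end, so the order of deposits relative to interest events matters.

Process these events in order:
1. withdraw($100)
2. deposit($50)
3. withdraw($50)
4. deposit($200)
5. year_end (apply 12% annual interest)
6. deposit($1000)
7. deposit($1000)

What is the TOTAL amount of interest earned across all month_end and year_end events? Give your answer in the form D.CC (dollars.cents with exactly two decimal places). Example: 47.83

Answer: 72.00

Derivation:
After 1 (withdraw($100)): balance=$400.00 total_interest=$0.00
After 2 (deposit($50)): balance=$450.00 total_interest=$0.00
After 3 (withdraw($50)): balance=$400.00 total_interest=$0.00
After 4 (deposit($200)): balance=$600.00 total_interest=$0.00
After 5 (year_end (apply 12% annual interest)): balance=$672.00 total_interest=$72.00
After 6 (deposit($1000)): balance=$1672.00 total_interest=$72.00
After 7 (deposit($1000)): balance=$2672.00 total_interest=$72.00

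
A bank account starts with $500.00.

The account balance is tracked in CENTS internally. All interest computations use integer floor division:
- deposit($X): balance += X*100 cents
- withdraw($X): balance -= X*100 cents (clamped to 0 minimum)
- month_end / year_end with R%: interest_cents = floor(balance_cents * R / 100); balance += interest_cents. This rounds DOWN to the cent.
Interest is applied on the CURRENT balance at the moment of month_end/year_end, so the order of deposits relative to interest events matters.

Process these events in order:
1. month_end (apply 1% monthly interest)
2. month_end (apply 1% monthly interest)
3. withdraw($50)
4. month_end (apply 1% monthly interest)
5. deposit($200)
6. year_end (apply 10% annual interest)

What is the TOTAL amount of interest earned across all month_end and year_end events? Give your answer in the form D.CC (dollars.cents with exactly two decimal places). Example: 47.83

Answer: 81.11

Derivation:
After 1 (month_end (apply 1% monthly interest)): balance=$505.00 total_interest=$5.00
After 2 (month_end (apply 1% monthly interest)): balance=$510.05 total_interest=$10.05
After 3 (withdraw($50)): balance=$460.05 total_interest=$10.05
After 4 (month_end (apply 1% monthly interest)): balance=$464.65 total_interest=$14.65
After 5 (deposit($200)): balance=$664.65 total_interest=$14.65
After 6 (year_end (apply 10% annual interest)): balance=$731.11 total_interest=$81.11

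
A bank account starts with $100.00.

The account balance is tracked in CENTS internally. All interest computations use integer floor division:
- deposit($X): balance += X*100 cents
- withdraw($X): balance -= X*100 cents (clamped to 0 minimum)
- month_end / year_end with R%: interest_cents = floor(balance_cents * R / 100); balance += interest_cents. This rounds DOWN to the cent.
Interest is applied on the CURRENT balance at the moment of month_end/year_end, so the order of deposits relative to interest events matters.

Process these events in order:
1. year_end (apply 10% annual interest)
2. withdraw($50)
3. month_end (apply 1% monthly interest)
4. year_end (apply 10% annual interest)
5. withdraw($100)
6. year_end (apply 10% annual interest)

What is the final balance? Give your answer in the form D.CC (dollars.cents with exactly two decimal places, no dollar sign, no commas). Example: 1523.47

After 1 (year_end (apply 10% annual interest)): balance=$110.00 total_interest=$10.00
After 2 (withdraw($50)): balance=$60.00 total_interest=$10.00
After 3 (month_end (apply 1% monthly interest)): balance=$60.60 total_interest=$10.60
After 4 (year_end (apply 10% annual interest)): balance=$66.66 total_interest=$16.66
After 5 (withdraw($100)): balance=$0.00 total_interest=$16.66
After 6 (year_end (apply 10% annual interest)): balance=$0.00 total_interest=$16.66

Answer: 0.00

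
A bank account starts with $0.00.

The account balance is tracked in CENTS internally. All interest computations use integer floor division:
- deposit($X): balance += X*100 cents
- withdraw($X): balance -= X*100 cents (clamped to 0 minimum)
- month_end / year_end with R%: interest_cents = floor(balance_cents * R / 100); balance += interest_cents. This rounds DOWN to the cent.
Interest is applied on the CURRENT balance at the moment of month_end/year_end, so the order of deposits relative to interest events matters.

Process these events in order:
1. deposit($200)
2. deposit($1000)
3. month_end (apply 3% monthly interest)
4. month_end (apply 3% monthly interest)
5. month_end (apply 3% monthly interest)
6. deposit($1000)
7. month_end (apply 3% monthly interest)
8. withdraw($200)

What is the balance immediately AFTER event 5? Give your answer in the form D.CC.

After 1 (deposit($200)): balance=$200.00 total_interest=$0.00
After 2 (deposit($1000)): balance=$1200.00 total_interest=$0.00
After 3 (month_end (apply 3% monthly interest)): balance=$1236.00 total_interest=$36.00
After 4 (month_end (apply 3% monthly interest)): balance=$1273.08 total_interest=$73.08
After 5 (month_end (apply 3% monthly interest)): balance=$1311.27 total_interest=$111.27

Answer: 1311.27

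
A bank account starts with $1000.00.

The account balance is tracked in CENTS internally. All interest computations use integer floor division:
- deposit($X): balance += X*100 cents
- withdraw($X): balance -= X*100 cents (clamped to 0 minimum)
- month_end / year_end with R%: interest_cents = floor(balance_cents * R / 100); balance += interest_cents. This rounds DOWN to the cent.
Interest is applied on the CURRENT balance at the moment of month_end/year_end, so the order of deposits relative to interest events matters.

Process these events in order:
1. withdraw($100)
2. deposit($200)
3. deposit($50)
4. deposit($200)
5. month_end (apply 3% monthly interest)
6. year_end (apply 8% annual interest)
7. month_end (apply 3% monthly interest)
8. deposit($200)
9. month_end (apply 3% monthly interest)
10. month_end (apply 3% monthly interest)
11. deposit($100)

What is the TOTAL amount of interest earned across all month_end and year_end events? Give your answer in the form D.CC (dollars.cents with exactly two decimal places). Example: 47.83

After 1 (withdraw($100)): balance=$900.00 total_interest=$0.00
After 2 (deposit($200)): balance=$1100.00 total_interest=$0.00
After 3 (deposit($50)): balance=$1150.00 total_interest=$0.00
After 4 (deposit($200)): balance=$1350.00 total_interest=$0.00
After 5 (month_end (apply 3% monthly interest)): balance=$1390.50 total_interest=$40.50
After 6 (year_end (apply 8% annual interest)): balance=$1501.74 total_interest=$151.74
After 7 (month_end (apply 3% monthly interest)): balance=$1546.79 total_interest=$196.79
After 8 (deposit($200)): balance=$1746.79 total_interest=$196.79
After 9 (month_end (apply 3% monthly interest)): balance=$1799.19 total_interest=$249.19
After 10 (month_end (apply 3% monthly interest)): balance=$1853.16 total_interest=$303.16
After 11 (deposit($100)): balance=$1953.16 total_interest=$303.16

Answer: 303.16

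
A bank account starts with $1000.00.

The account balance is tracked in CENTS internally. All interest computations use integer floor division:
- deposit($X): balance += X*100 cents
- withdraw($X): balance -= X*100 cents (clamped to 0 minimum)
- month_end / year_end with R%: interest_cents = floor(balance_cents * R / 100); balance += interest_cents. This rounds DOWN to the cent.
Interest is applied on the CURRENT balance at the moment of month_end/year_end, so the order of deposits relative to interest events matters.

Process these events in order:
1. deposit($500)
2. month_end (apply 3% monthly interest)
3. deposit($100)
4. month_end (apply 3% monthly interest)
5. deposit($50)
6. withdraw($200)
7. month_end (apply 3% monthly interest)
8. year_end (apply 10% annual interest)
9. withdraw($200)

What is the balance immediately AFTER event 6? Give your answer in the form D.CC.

After 1 (deposit($500)): balance=$1500.00 total_interest=$0.00
After 2 (month_end (apply 3% monthly interest)): balance=$1545.00 total_interest=$45.00
After 3 (deposit($100)): balance=$1645.00 total_interest=$45.00
After 4 (month_end (apply 3% monthly interest)): balance=$1694.35 total_interest=$94.35
After 5 (deposit($50)): balance=$1744.35 total_interest=$94.35
After 6 (withdraw($200)): balance=$1544.35 total_interest=$94.35

Answer: 1544.35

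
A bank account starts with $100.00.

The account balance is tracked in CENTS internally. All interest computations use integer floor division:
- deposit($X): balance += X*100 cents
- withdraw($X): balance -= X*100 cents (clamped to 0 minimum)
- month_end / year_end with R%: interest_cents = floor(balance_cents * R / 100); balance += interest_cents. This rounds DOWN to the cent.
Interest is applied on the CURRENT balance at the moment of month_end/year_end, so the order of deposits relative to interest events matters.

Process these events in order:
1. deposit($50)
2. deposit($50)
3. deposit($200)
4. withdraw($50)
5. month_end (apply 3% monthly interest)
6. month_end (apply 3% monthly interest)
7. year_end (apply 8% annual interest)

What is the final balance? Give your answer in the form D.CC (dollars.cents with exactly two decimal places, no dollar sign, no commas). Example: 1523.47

Answer: 401.01

Derivation:
After 1 (deposit($50)): balance=$150.00 total_interest=$0.00
After 2 (deposit($50)): balance=$200.00 total_interest=$0.00
After 3 (deposit($200)): balance=$400.00 total_interest=$0.00
After 4 (withdraw($50)): balance=$350.00 total_interest=$0.00
After 5 (month_end (apply 3% monthly interest)): balance=$360.50 total_interest=$10.50
After 6 (month_end (apply 3% monthly interest)): balance=$371.31 total_interest=$21.31
After 7 (year_end (apply 8% annual interest)): balance=$401.01 total_interest=$51.01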